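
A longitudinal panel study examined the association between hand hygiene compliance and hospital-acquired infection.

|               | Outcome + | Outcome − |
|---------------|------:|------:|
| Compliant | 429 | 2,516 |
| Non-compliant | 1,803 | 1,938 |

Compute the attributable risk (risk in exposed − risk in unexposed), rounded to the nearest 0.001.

-0.336

Cells: a = 429, b = 2516, c = 1803, d = 1938.
Risk in exposed = 429/2945 = 0.145671; risk in unexposed = 1803/3741 = 0.481957.
Risk difference = 0.145671 − 0.481957 = -0.336286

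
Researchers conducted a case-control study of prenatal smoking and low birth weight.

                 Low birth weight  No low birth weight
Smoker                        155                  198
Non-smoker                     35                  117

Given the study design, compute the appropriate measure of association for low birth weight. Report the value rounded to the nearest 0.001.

Cells: a = 155, b = 198, c = 35, d = 117.
This is a case-control study: participants were sampled on outcome status, so risks in the source population cannot be estimated directly — relative risk is not valid here. The odds ratio is the appropriate measure.
OR = (a·d)/(b·c) = (155 × 117) / (198 × 35) = 18135 / 6930 = 2.61688

2.617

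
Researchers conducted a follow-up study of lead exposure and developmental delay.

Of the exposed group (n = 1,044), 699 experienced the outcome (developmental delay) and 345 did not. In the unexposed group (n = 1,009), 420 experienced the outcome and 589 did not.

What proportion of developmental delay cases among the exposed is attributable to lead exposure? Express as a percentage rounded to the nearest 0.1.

37.8

From the description: a = 699, b = 345, c = 420, d = 589.
Risk in exposed = 699/1044 = 0.66954; risk in unexposed = 420/1009 = 0.41625.
RR = 0.66954/0.41625 = 1.60849
AR% = (RR − 1)/RR × 100 = (1.60849 − 1)/1.60849 × 100 = 37.8299%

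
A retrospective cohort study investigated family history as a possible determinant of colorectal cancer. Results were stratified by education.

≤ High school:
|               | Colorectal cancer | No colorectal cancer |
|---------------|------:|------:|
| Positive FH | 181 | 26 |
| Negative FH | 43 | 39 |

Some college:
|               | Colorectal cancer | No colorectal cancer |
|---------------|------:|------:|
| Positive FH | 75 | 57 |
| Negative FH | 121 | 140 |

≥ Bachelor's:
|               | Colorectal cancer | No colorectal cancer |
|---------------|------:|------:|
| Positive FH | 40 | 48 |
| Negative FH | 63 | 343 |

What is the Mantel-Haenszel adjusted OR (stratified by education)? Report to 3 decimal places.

2.866

OR_MH = Σ(aᵢdᵢ/nᵢ) / Σ(bᵢcᵢ/nᵢ), where nᵢ is the stratum total.
Stratum 1 (≤ High school): n = 289; a·d/n = 181·39/289 = 24.4256; b·c/n = 26·43/289 = 3.8685
Stratum 2 (Some college): n = 393; a·d/n = 75·140/393 = 26.7176; b·c/n = 57·121/393 = 17.5496
Stratum 3 (≥ Bachelor's): n = 494; a·d/n = 40·343/494 = 27.7733; b·c/n = 48·63/494 = 6.1215
OR_MH = (24.4256 + 26.7176 + 27.7733) / (3.8685 + 17.5496 + 6.1215) = 78.9164 / 27.5396 = 2.86556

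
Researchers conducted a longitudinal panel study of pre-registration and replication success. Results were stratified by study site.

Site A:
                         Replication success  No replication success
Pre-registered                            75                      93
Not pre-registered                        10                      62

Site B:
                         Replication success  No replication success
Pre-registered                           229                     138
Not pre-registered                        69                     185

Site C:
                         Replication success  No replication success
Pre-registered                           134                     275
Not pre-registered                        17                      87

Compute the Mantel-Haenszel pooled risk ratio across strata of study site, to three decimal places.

RR_MH = Σ(aᵢ·n₀ᵢ/nᵢ) / Σ(cᵢ·n₁ᵢ/nᵢ), with n₁ᵢ = aᵢ+bᵢ (exposed), n₀ᵢ = cᵢ+dᵢ (unexposed), nᵢ = n₁ᵢ+n₀ᵢ.
Stratum 1 (Site A): n₁ = 168, n₀ = 72, n = 240; a·n₀/n = 75·72/240 = 22.5000; c·n₁/n = 10·168/240 = 7.0000
Stratum 2 (Site B): n₁ = 367, n₀ = 254, n = 621; a·n₀/n = 229·254/621 = 93.6651; c·n₁/n = 69·367/621 = 40.7778
Stratum 3 (Site C): n₁ = 409, n₀ = 104, n = 513; a·n₀/n = 134·104/513 = 27.1657; c·n₁/n = 17·409/513 = 13.5536
RR_MH = (22.5000 + 93.6651 + 27.1657) / (7.0000 + 40.7778 + 13.5536) = 143.3307 / 61.3314 = 2.33699

2.337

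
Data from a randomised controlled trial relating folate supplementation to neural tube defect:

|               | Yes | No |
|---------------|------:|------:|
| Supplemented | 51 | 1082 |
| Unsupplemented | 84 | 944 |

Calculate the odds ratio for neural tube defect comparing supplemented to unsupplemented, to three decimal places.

Cells: a = 51, b = 1082, c = 84, d = 944.
OR = (a·d)/(b·c) = (51 × 944) / (1082 × 84) = 48144 / 90888 = 0.52971
Exposure is associated with lower odds of neural tube defect (OR = 0.53 < 1).

0.530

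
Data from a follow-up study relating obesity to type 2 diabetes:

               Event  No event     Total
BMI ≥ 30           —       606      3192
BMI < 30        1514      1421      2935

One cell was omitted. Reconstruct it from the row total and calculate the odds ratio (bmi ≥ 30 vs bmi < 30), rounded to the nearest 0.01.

4.01

The missing cell is in the exposed row: 3192 − 606 = 2586.
So a = 2586, b = 606, c = 1514, d = 1421.
OR = (a·d)/(b·c) = (2586 × 1421) / (606 × 1514) = 3674706 / 917484 = 4.00520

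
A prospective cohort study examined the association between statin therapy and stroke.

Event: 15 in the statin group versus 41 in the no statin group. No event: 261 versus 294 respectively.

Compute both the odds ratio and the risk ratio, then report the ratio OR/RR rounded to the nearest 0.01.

From the description: a = 15, b = 261, c = 41, d = 294.
OR = (15·294)/(261·41) = 4410/10701 = 0.41211
Risk in exposed = 15/276 = 0.05435; risk in unexposed = 41/335 = 0.12239; RR = 0.44406
OR/RR = 0.41211 / 0.44406 = 0.92805
The outcome is not rare, so the OR lies further from 1 than the RR.

0.93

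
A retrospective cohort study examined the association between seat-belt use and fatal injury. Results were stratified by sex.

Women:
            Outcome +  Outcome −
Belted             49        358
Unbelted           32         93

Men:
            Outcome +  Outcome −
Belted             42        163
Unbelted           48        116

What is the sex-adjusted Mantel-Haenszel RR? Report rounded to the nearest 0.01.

RR_MH = Σ(aᵢ·n₀ᵢ/nᵢ) / Σ(cᵢ·n₁ᵢ/nᵢ), with n₁ᵢ = aᵢ+bᵢ (exposed), n₀ᵢ = cᵢ+dᵢ (unexposed), nᵢ = n₁ᵢ+n₀ᵢ.
Stratum 1 (Women): n₁ = 407, n₀ = 125, n = 532; a·n₀/n = 49·125/532 = 11.5132; c·n₁/n = 32·407/532 = 24.4812
Stratum 2 (Men): n₁ = 205, n₀ = 164, n = 369; a·n₀/n = 42·164/369 = 18.6667; c·n₁/n = 48·205/369 = 26.6667
RR_MH = (11.5132 + 18.6667) / (24.4812 + 26.6667) = 30.1798 / 51.1479 = 0.59005

0.59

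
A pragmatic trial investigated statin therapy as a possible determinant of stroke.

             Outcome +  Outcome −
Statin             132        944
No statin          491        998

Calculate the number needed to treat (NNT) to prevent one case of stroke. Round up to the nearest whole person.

5

Risk in treated group = 132/1076 = 0.12268; risk in control = 491/1489 = 0.32975.
Absolute risk reduction = 0.32975 − 0.12268 = 0.20707
NNT = 1 / ARR = 1 / 0.20707 = 4.829 → round up → 5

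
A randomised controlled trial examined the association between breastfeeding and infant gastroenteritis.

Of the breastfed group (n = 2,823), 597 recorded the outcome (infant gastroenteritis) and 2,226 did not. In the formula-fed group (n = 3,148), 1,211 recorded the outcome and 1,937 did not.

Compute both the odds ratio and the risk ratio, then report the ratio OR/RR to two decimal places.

From the description: a = 597, b = 2226, c = 1211, d = 1937.
OR = (597·1937)/(2226·1211) = 1156389/2695686 = 0.42898
Risk in exposed = 597/2823 = 0.21148; risk in unexposed = 1211/3148 = 0.38469; RR = 0.54974
OR/RR = 0.42898 / 0.54974 = 0.78033
The outcome is not rare, so the OR lies further from 1 than the RR.

0.78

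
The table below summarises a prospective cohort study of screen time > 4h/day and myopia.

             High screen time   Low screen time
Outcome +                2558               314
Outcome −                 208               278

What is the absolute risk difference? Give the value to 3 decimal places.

0.394

Reading the table with exposure as columns: a = 2558 (High screen time, case), b = 208 (High screen time, non-case), c = 314 (Low screen time, case), d = 278.
Risk in exposed = 2558/2766 = 0.924801; risk in unexposed = 314/592 = 0.530405.
Risk difference = 0.924801 − 0.530405 = 0.394396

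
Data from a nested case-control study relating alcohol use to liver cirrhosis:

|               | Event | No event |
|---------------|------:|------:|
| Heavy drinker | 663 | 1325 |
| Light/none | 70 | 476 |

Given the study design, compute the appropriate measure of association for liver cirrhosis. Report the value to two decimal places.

Cells: a = 663, b = 1325, c = 70, d = 476.
This is a nested case-control study: participants were sampled on outcome status, so risks in the source population cannot be estimated directly — relative risk is not valid here. The odds ratio is the appropriate measure.
OR = (a·d)/(b·c) = (663 × 476) / (1325 × 70) = 315588 / 92750 = 3.40257

3.40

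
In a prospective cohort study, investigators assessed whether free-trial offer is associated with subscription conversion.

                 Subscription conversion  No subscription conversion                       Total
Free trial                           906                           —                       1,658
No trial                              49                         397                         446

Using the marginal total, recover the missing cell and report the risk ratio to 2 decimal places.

4.97

The missing cell is in the exposed row: 1658 − 906 = 752.
So a = 906, b = 752, c = 49, d = 397.
RR = [a/(a+b)] / [c/(c+d)] = (906/1658) / (49/446) = 0.54644/0.10987 = 4.97373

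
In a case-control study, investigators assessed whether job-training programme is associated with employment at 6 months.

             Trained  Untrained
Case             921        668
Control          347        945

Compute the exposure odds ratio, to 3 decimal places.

Reading the table with exposure as columns: a = 921 (Trained, case), b = 347 (Trained, non-case), c = 668 (Untrained, case), d = 945.
OR = (a·d)/(b·c) = (921 × 945) / (347 × 668) = 870345 / 231796 = 3.75479
The odds of employment at 6 months are about 3.75 times as high in the trained group.

3.755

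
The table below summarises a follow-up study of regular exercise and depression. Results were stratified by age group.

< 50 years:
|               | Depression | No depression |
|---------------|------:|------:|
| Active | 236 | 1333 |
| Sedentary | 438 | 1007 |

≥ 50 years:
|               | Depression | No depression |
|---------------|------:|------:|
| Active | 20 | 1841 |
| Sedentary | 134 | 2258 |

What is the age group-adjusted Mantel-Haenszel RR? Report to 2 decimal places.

RR_MH = Σ(aᵢ·n₀ᵢ/nᵢ) / Σ(cᵢ·n₁ᵢ/nᵢ), with n₁ᵢ = aᵢ+bᵢ (exposed), n₀ᵢ = cᵢ+dᵢ (unexposed), nᵢ = n₁ᵢ+n₀ᵢ.
Stratum 1 (< 50 years): n₁ = 1569, n₀ = 1445, n = 3014; a·n₀/n = 236·1445/3014 = 113.1453; c·n₁/n = 438·1569/3014 = 228.0100
Stratum 2 (≥ 50 years): n₁ = 1861, n₀ = 2392, n = 4253; a·n₀/n = 20·2392/4253 = 11.2485; c·n₁/n = 134·1861/4253 = 58.6348
RR_MH = (113.1453 + 11.2485) / (228.0100 + 58.6348) = 124.3939 / 286.6448 = 0.43397

0.43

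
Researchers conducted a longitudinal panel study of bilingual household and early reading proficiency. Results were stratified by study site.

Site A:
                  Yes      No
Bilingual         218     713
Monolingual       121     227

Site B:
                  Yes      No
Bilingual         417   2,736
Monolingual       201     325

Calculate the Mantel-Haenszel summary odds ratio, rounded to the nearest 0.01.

0.35

OR_MH = Σ(aᵢdᵢ/nᵢ) / Σ(bᵢcᵢ/nᵢ), where nᵢ is the stratum total.
Stratum 1 (Site A): n = 1279; a·d/n = 218·227/1279 = 38.6912; b·c/n = 713·121/1279 = 67.4535
Stratum 2 (Site B): n = 3679; a·d/n = 417·325/3679 = 36.8375; b·c/n = 2736·201/3679 = 149.4797
OR_MH = (38.6912 + 36.8375) / (67.4535 + 149.4797) = 75.5286 / 216.9332 = 0.34817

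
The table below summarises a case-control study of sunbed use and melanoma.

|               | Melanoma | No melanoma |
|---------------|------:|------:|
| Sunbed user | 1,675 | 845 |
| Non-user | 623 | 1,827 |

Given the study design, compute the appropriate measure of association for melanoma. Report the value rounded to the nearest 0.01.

Cells: a = 1675, b = 845, c = 623, d = 1827.
This is a case-control study: participants were sampled on outcome status, so risks in the source population cannot be estimated directly — relative risk is not valid here. The odds ratio is the appropriate measure.
OR = (a·d)/(b·c) = (1675 × 1827) / (845 × 623) = 3060225 / 526435 = 5.81311

5.81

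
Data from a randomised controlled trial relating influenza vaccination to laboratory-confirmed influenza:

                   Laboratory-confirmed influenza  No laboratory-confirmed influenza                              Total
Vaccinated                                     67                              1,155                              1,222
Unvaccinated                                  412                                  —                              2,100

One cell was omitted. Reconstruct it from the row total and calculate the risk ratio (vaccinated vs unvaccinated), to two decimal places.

0.28

The missing cell is in the unexposed row: 2100 − 412 = 1688.
So a = 67, b = 1155, c = 412, d = 1688.
RR = [a/(a+b)] / [c/(c+d)] = (67/1222) / (412/2100) = 0.05483/0.19619 = 0.27946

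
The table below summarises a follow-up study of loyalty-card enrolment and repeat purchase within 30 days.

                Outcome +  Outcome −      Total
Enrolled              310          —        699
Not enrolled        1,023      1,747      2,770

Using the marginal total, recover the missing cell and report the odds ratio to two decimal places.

1.36

The missing cell is in the exposed row: 699 − 310 = 389.
So a = 310, b = 389, c = 1023, d = 1747.
OR = (a·d)/(b·c) = (310 × 1747) / (389 × 1023) = 541570 / 397947 = 1.36091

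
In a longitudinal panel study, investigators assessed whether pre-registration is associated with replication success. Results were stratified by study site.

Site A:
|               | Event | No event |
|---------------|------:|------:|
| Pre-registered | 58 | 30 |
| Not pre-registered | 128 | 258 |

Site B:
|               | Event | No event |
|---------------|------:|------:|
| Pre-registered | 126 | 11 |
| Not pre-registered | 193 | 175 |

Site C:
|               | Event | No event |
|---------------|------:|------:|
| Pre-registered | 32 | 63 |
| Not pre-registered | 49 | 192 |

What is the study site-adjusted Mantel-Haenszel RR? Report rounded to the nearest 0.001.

1.800

RR_MH = Σ(aᵢ·n₀ᵢ/nᵢ) / Σ(cᵢ·n₁ᵢ/nᵢ), with n₁ᵢ = aᵢ+bᵢ (exposed), n₀ᵢ = cᵢ+dᵢ (unexposed), nᵢ = n₁ᵢ+n₀ᵢ.
Stratum 1 (Site A): n₁ = 88, n₀ = 386, n = 474; a·n₀/n = 58·386/474 = 47.2321; c·n₁/n = 128·88/474 = 23.7637
Stratum 2 (Site B): n₁ = 137, n₀ = 368, n = 505; a·n₀/n = 126·368/505 = 91.8178; c·n₁/n = 193·137/505 = 52.3584
Stratum 3 (Site C): n₁ = 95, n₀ = 241, n = 336; a·n₀/n = 32·241/336 = 22.9524; c·n₁/n = 49·95/336 = 13.8542
RR_MH = (47.2321 + 91.8178 + 22.9524) / (23.7637 + 52.3584 + 13.8542) = 162.0023 / 89.9763 = 1.80050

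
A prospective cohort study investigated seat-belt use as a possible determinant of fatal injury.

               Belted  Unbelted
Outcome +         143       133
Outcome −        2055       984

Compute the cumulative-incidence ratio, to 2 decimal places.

Reading the table with exposure as columns: a = 143 (Belted, case), b = 2055 (Belted, non-case), c = 133 (Unbelted, case), d = 984.
Risk in exposed = 143/2198 = 0.06506; risk in unexposed = 133/1117 = 0.11907.
RR = 0.06506 / 0.11907 = 0.54640
The risk is 45% lower among the exposed than among the unexposed.

0.55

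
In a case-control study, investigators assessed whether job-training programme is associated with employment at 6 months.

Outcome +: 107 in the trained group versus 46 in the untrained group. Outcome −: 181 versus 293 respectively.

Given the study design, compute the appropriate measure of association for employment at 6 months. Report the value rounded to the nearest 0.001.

From the description: a = 107, b = 181, c = 46, d = 293.
This is a case-control study: participants were sampled on outcome status, so risks in the source population cannot be estimated directly — relative risk is not valid here. The odds ratio is the appropriate measure.
OR = (a·d)/(b·c) = (107 × 293) / (181 × 46) = 31351 / 8326 = 3.76543

3.765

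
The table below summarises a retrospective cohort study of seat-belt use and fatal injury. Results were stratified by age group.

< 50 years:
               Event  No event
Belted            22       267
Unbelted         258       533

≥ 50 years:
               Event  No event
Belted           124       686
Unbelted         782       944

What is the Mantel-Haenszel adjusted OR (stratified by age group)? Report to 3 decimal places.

OR_MH = Σ(aᵢdᵢ/nᵢ) / Σ(bᵢcᵢ/nᵢ), where nᵢ is the stratum total.
Stratum 1 (< 50 years): n = 1080; a·d/n = 22·533/1080 = 10.8574; b·c/n = 267·258/1080 = 63.7833
Stratum 2 (≥ 50 years): n = 2536; a·d/n = 124·944/2536 = 46.1577; b·c/n = 686·782/2536 = 211.5347
OR_MH = (10.8574 + 46.1577) / (63.7833 + 211.5347) = 57.0151 / 275.3180 = 0.20709

0.207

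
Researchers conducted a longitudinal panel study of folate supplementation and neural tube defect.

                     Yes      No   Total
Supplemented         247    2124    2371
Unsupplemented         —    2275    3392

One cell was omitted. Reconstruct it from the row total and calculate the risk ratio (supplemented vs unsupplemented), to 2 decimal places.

0.32

The missing cell is in the unexposed row: 3392 − 2275 = 1117.
So a = 247, b = 2124, c = 1117, d = 2275.
RR = [a/(a+b)] / [c/(c+d)] = (247/2371) / (1117/3392) = 0.10418/0.32930 = 0.31635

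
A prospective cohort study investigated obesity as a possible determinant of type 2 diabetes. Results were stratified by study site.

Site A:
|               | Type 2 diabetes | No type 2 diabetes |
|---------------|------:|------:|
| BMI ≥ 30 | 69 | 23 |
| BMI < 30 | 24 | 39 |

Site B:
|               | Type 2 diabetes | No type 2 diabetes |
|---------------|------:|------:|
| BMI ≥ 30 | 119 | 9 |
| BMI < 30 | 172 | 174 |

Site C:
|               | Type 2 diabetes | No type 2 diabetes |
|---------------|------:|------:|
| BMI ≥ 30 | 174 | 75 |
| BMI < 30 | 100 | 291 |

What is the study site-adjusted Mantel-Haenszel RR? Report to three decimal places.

2.221

RR_MH = Σ(aᵢ·n₀ᵢ/nᵢ) / Σ(cᵢ·n₁ᵢ/nᵢ), with n₁ᵢ = aᵢ+bᵢ (exposed), n₀ᵢ = cᵢ+dᵢ (unexposed), nᵢ = n₁ᵢ+n₀ᵢ.
Stratum 1 (Site A): n₁ = 92, n₀ = 63, n = 155; a·n₀/n = 69·63/155 = 28.0452; c·n₁/n = 24·92/155 = 14.2452
Stratum 2 (Site B): n₁ = 128, n₀ = 346, n = 474; a·n₀/n = 119·346/474 = 86.8650; c·n₁/n = 172·128/474 = 46.4473
Stratum 3 (Site C): n₁ = 249, n₀ = 391, n = 640; a·n₀/n = 174·391/640 = 106.3031; c·n₁/n = 100·249/640 = 38.9062
RR_MH = (28.0452 + 86.8650 + 106.3031) / (14.2452 + 46.4473 + 38.9062) = 221.2133 / 99.5987 = 2.22105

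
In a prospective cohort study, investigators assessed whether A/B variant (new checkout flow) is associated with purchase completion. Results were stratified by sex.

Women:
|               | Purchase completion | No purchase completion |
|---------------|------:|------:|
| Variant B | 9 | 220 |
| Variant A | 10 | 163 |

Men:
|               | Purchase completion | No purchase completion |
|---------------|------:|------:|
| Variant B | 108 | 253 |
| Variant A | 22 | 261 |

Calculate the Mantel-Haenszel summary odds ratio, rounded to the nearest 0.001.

OR_MH = Σ(aᵢdᵢ/nᵢ) / Σ(bᵢcᵢ/nᵢ), where nᵢ is the stratum total.
Stratum 1 (Women): n = 402; a·d/n = 9·163/402 = 3.6493; b·c/n = 220·10/402 = 5.4726
Stratum 2 (Men): n = 644; a·d/n = 108·261/644 = 43.7702; b·c/n = 253·22/644 = 8.6429
OR_MH = (3.6493 + 43.7702) / (5.4726 + 8.6429) = 47.4194 / 14.1155 = 3.35939

3.359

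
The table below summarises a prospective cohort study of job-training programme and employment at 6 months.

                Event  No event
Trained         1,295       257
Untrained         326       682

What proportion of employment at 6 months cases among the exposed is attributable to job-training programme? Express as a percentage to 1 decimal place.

61.2

Cells: a = 1295, b = 257, c = 326, d = 682.
Risk in exposed = 1295/1552 = 0.83441; risk in unexposed = 326/1008 = 0.32341.
RR = 0.83441/0.32341 = 2.58001
AR% = (RR − 1)/RR × 100 = (2.58001 − 1)/2.58001 × 100 = 61.2404%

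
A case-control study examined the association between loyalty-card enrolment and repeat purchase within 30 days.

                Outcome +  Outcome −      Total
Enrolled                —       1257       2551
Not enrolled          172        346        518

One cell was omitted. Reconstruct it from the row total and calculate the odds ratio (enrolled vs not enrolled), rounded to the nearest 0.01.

The missing cell is in the exposed row: 2551 − 1257 = 1294.
So a = 1294, b = 1257, c = 172, d = 346.
OR = (a·d)/(b·c) = (1294 × 346) / (1257 × 172) = 447724 / 216204 = 2.07084

2.07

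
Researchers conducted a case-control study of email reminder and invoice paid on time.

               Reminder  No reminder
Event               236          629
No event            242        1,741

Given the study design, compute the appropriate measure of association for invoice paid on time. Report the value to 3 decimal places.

2.699

Reading the table with exposure as columns: a = 236 (Reminder, case), b = 242 (Reminder, non-case), c = 629 (No reminder, case), d = 1741.
This is a case-control study: participants were sampled on outcome status, so risks in the source population cannot be estimated directly — relative risk is not valid here. The odds ratio is the appropriate measure.
OR = (a·d)/(b·c) = (236 × 1741) / (242 × 629) = 410876 / 152218 = 2.69926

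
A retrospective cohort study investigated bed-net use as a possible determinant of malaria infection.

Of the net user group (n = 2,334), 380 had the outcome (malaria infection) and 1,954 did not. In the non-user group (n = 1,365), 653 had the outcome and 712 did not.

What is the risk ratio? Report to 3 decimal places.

From the description: a = 380, b = 1954, c = 653, d = 712.
Risk in exposed = 380/2334 = 0.16281; risk in unexposed = 653/1365 = 0.47839.
RR = 0.16281 / 0.47839 = 0.34033
The risk is 66% lower among the exposed than among the unexposed.

0.340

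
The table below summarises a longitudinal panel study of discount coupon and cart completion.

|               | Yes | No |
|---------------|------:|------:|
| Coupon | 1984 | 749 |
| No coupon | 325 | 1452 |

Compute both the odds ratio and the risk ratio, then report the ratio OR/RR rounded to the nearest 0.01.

2.98

Cells: a = 1984, b = 749, c = 325, d = 1452.
OR = (1984·1452)/(749·325) = 2880768/243425 = 11.83431
Risk in exposed = 1984/2733 = 0.72594; risk in unexposed = 325/1777 = 0.18289; RR = 3.96923
OR/RR = 11.83431 / 3.96923 = 2.98152
The outcome is not rare, so the OR lies further from 1 than the RR.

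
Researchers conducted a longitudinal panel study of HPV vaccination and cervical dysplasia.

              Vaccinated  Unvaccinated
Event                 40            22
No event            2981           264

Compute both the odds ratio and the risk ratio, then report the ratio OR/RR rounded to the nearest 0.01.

Reading the table with exposure as columns: a = 40 (Vaccinated, case), b = 2981 (Vaccinated, non-case), c = 22 (Unvaccinated, case), d = 264.
OR = (40·264)/(2981·22) = 10560/65582 = 0.16102
Risk in exposed = 40/3021 = 0.01324; risk in unexposed = 22/286 = 0.07692; RR = 0.17213
OR/RR = 0.16102 / 0.17213 = 0.93546
The outcome is rare in both groups, so OR ≈ RR (ratio near 1).

0.94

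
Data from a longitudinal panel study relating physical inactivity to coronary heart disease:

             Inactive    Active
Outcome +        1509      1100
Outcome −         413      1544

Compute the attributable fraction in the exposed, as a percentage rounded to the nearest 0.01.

Reading the table with exposure as columns: a = 1509 (Inactive, case), b = 413 (Inactive, non-case), c = 1100 (Active, case), d = 1544.
Risk in exposed = 1509/1922 = 0.78512; risk in unexposed = 1100/2644 = 0.41604.
RR = 0.78512/0.41604 = 1.88714
AR% = (RR − 1)/RR × 100 = (1.88714 − 1)/1.88714 × 100 = 47.0098%

47.01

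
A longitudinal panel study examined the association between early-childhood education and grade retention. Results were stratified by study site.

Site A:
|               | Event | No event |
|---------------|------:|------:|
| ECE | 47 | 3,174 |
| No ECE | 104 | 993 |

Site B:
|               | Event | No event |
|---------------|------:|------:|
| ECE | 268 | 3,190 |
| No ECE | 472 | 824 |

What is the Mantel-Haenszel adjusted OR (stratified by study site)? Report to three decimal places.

0.146

OR_MH = Σ(aᵢdᵢ/nᵢ) / Σ(bᵢcᵢ/nᵢ), where nᵢ is the stratum total.
Stratum 1 (Site A): n = 4318; a·d/n = 47·993/4318 = 10.8085; b·c/n = 3174·104/4318 = 76.4465
Stratum 2 (Site B): n = 4754; a·d/n = 268·824/4754 = 46.4518; b·c/n = 3190·472/4754 = 316.7186
OR_MH = (10.8085 + 46.4518) / (76.4465 + 316.7186) = 57.2603 / 393.1651 = 0.14564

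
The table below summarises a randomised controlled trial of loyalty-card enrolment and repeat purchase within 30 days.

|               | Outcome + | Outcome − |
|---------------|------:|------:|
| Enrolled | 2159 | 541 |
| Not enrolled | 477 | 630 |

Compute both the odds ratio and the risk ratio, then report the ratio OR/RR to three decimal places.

Cells: a = 2159, b = 541, c = 477, d = 630.
OR = (2159·630)/(541·477) = 1360170/258057 = 5.27081
Risk in exposed = 2159/2700 = 0.79963; risk in unexposed = 477/1107 = 0.43089; RR = 1.85574
OR/RR = 5.27081 / 1.85574 = 2.84027
The outcome is not rare, so the OR lies further from 1 than the RR.

2.840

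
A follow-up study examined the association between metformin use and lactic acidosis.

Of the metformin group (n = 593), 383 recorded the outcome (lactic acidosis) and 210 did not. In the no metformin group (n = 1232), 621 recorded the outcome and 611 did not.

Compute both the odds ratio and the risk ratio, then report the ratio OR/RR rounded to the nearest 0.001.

1.400

From the description: a = 383, b = 210, c = 621, d = 611.
OR = (383·611)/(210·621) = 234013/130410 = 1.79444
Risk in exposed = 383/593 = 0.64587; risk in unexposed = 621/1232 = 0.50406; RR = 1.28134
OR/RR = 1.79444 / 1.28134 = 1.40044
The outcome is not rare, so the OR lies further from 1 than the RR.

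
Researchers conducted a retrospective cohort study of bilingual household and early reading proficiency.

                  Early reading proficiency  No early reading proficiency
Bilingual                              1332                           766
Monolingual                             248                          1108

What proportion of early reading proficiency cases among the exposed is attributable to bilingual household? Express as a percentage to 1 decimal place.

71.2

Cells: a = 1332, b = 766, c = 248, d = 1108.
Risk in exposed = 1332/2098 = 0.63489; risk in unexposed = 248/1356 = 0.18289.
RR = 0.63489/0.18289 = 3.47142
AR% = (RR − 1)/RR × 100 = (3.47142 − 1)/3.47142 × 100 = 71.1933%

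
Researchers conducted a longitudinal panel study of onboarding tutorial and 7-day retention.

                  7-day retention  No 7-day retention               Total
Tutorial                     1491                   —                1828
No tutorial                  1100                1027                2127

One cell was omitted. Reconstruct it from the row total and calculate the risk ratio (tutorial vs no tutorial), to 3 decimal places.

1.577

The missing cell is in the exposed row: 1828 − 1491 = 337.
So a = 1491, b = 337, c = 1100, d = 1027.
RR = [a/(a+b)] / [c/(c+d)] = (1491/1828) / (1100/2127) = 0.81565/0.51716 = 1.57716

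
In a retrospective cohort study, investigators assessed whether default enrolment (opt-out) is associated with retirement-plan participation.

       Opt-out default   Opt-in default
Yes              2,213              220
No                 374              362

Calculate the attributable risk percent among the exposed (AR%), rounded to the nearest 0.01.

55.81

Reading the table with exposure as columns: a = 2213 (Opt-out default, case), b = 374 (Opt-out default, non-case), c = 220 (Opt-in default, case), d = 362.
Risk in exposed = 2213/2587 = 0.85543; risk in unexposed = 220/582 = 0.37801.
RR = 0.85543/0.37801 = 2.26300
AR% = (RR − 1)/RR × 100 = (2.26300 − 1)/2.26300 × 100 = 55.8109%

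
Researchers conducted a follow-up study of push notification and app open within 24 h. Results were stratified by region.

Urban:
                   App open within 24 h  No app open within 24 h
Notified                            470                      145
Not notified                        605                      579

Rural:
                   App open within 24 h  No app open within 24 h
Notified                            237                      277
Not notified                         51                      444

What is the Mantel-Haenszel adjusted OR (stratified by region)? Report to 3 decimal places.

OR_MH = Σ(aᵢdᵢ/nᵢ) / Σ(bᵢcᵢ/nᵢ), where nᵢ is the stratum total.
Stratum 1 (Urban): n = 1799; a·d/n = 470·579/1799 = 151.2674; b·c/n = 145·605/1799 = 48.7632
Stratum 2 (Rural): n = 1009; a·d/n = 237·444/1009 = 104.2894; b·c/n = 277·51/1009 = 14.0010
OR_MH = (151.2674 + 104.2894) / (48.7632 + 14.0010) = 255.5568 / 62.7642 = 4.07170

4.072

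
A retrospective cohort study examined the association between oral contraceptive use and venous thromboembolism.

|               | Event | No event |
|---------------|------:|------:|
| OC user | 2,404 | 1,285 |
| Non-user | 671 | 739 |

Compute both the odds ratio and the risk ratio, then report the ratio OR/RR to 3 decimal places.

1.505

Cells: a = 2404, b = 1285, c = 671, d = 739.
OR = (2404·739)/(1285·671) = 1776556/862235 = 2.06041
Risk in exposed = 2404/3689 = 0.65167; risk in unexposed = 671/1410 = 0.47589; RR = 1.36938
OR/RR = 2.06041 / 1.36938 = 1.50463
The outcome is not rare, so the OR lies further from 1 than the RR.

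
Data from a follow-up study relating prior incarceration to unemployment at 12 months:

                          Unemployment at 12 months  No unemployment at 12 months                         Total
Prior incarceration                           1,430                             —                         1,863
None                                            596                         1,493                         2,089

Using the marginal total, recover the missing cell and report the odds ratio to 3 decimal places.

8.273

The missing cell is in the exposed row: 1863 − 1430 = 433.
So a = 1430, b = 433, c = 596, d = 1493.
OR = (a·d)/(b·c) = (1430 × 1493) / (433 × 596) = 2134990 / 258068 = 8.27297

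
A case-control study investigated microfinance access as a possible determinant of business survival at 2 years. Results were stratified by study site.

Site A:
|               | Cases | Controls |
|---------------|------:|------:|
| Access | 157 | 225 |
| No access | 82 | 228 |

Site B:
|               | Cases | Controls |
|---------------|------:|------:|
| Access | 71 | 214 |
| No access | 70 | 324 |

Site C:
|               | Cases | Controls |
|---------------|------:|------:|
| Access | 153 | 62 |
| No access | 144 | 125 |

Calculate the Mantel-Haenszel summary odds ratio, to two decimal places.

OR_MH = Σ(aᵢdᵢ/nᵢ) / Σ(bᵢcᵢ/nᵢ), where nᵢ is the stratum total.
Stratum 1 (Site A): n = 692; a·d/n = 157·228/692 = 51.7283; b·c/n = 225·82/692 = 26.6618
Stratum 2 (Site B): n = 679; a·d/n = 71·324/679 = 33.8792; b·c/n = 214·70/679 = 22.0619
Stratum 3 (Site C): n = 484; a·d/n = 153·125/484 = 39.5145; b·c/n = 62·144/484 = 18.4463
OR_MH = (51.7283 + 33.8792 + 39.5145) / (26.6618 + 22.0619 + 18.4463) = 125.1220 / 67.1700 = 1.86277

1.86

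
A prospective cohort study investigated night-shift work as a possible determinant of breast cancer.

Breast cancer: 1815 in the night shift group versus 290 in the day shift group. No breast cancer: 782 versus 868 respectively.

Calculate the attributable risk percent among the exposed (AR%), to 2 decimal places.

From the description: a = 1815, b = 782, c = 290, d = 868.
Risk in exposed = 1815/2597 = 0.69888; risk in unexposed = 290/1158 = 0.25043.
RR = 0.69888/0.25043 = 2.79071
AR% = (RR − 1)/RR × 100 = (2.79071 − 1)/2.79071 × 100 = 64.1669%

64.17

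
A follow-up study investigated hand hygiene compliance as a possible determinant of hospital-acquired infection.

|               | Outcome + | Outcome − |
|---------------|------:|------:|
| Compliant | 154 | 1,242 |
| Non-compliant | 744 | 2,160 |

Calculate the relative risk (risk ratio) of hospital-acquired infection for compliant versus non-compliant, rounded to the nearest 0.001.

0.431

Cells: a = 154, b = 1242, c = 744, d = 2160.
Risk in exposed = 154/1396 = 0.11032; risk in unexposed = 744/2904 = 0.25620.
RR = 0.11032 / 0.25620 = 0.43059
The risk is 57% lower among the exposed than among the unexposed.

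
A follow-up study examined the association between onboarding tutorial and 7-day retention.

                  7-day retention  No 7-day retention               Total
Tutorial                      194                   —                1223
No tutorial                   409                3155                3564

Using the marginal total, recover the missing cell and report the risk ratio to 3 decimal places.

1.382

The missing cell is in the exposed row: 1223 − 194 = 1029.
So a = 194, b = 1029, c = 409, d = 3155.
RR = [a/(a+b)] / [c/(c+d)] = (194/1223) / (409/3564) = 0.15863/0.11476 = 1.38226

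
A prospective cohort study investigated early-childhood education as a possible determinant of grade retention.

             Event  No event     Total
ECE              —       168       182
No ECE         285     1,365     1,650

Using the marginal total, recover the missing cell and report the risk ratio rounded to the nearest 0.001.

0.445

The missing cell is in the exposed row: 182 − 168 = 14.
So a = 14, b = 168, c = 285, d = 1365.
RR = [a/(a+b)] / [c/(c+d)] = (14/182) / (285/1650) = 0.07692/0.17273 = 0.44534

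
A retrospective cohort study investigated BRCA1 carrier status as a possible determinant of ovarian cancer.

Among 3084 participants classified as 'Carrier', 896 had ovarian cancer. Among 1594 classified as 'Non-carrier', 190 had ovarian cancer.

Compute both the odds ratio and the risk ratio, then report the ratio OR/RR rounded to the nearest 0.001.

1.241

From the description: a = 896, b = 2188, c = 190, d = 1404.
OR = (896·1404)/(2188·190) = 1257984/415720 = 3.02604
Risk in exposed = 896/3084 = 0.29053; risk in unexposed = 190/1594 = 0.11920; RR = 2.43741
OR/RR = 3.02604 / 2.43741 = 1.24150
The outcome is not rare, so the OR lies further from 1 than the RR.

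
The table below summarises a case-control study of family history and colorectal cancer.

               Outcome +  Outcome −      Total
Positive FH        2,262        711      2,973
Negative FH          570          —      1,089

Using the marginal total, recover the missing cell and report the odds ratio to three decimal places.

2.897

The missing cell is in the unexposed row: 1089 − 570 = 519.
So a = 2262, b = 711, c = 570, d = 519.
OR = (a·d)/(b·c) = (2262 × 519) / (711 × 570) = 1173978 / 405270 = 2.89678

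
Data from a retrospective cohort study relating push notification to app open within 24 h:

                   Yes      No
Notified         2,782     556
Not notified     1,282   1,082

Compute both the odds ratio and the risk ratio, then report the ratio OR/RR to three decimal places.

2.748

Cells: a = 2782, b = 556, c = 1282, d = 1082.
OR = (2782·1082)/(556·1282) = 3010124/712792 = 4.22300
Risk in exposed = 2782/3338 = 0.83343; risk in unexposed = 1282/2364 = 0.54230; RR = 1.53685
OR/RR = 4.22300 / 1.53685 = 2.74784
The outcome is not rare, so the OR lies further from 1 than the RR.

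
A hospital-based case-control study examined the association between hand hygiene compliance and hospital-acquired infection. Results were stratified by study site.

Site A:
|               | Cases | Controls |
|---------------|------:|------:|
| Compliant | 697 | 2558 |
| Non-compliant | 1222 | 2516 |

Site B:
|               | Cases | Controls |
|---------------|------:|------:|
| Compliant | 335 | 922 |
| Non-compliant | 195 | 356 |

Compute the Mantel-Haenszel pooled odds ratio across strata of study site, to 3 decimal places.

OR_MH = Σ(aᵢdᵢ/nᵢ) / Σ(bᵢcᵢ/nᵢ), where nᵢ is the stratum total.
Stratum 1 (Site A): n = 6993; a·d/n = 697·2516/6993 = 250.7725; b·c/n = 2558·1222/6993 = 447.0007
Stratum 2 (Site B): n = 1808; a·d/n = 335·356/1808 = 65.9624; b·c/n = 922·195/1808 = 99.4414
OR_MH = (250.7725 + 65.9624) / (447.0007 + 99.4414) = 316.7349 / 546.4421 = 0.57963

0.580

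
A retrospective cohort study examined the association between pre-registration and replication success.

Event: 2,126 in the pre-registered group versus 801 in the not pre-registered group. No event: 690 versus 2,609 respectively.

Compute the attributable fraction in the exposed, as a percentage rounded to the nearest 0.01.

From the description: a = 2126, b = 690, c = 801, d = 2609.
Risk in exposed = 2126/2816 = 0.75497; risk in unexposed = 801/3410 = 0.23490.
RR = 0.75497/0.23490 = 3.21405
AR% = (RR − 1)/RR × 100 = (3.21405 − 1)/3.21405 × 100 = 68.8866%

68.89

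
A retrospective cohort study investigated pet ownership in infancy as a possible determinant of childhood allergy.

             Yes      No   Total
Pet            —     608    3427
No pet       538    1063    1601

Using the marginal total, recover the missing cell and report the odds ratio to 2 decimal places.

The missing cell is in the exposed row: 3427 − 608 = 2819.
So a = 2819, b = 608, c = 538, d = 1063.
OR = (a·d)/(b·c) = (2819 × 1063) / (608 × 538) = 2996597 / 327104 = 9.16099

9.16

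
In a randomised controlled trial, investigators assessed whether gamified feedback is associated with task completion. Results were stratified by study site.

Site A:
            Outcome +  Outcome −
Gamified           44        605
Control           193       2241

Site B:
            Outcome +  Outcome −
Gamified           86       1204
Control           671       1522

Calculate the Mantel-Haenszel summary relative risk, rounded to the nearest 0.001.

0.307

RR_MH = Σ(aᵢ·n₀ᵢ/nᵢ) / Σ(cᵢ·n₁ᵢ/nᵢ), with n₁ᵢ = aᵢ+bᵢ (exposed), n₀ᵢ = cᵢ+dᵢ (unexposed), nᵢ = n₁ᵢ+n₀ᵢ.
Stratum 1 (Site A): n₁ = 649, n₀ = 2434, n = 3083; a·n₀/n = 44·2434/3083 = 34.7376; c·n₁/n = 193·649/3083 = 40.6283
Stratum 2 (Site B): n₁ = 1290, n₀ = 2193, n = 3483; a·n₀/n = 86·2193/3483 = 54.1481; c·n₁/n = 671·1290/3483 = 248.5185
RR_MH = (34.7376 + 54.1481) / (40.6283 + 248.5185) = 88.8857 / 289.1468 = 0.30741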